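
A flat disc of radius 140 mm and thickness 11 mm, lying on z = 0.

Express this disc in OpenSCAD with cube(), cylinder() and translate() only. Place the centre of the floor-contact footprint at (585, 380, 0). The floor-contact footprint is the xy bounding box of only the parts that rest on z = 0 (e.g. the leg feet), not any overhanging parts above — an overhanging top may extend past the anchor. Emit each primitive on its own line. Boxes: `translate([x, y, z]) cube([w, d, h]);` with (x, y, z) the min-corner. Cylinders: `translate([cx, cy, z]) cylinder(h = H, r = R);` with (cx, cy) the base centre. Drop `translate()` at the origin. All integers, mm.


translate([585, 380, 0]) cylinder(h = 11, r = 140);


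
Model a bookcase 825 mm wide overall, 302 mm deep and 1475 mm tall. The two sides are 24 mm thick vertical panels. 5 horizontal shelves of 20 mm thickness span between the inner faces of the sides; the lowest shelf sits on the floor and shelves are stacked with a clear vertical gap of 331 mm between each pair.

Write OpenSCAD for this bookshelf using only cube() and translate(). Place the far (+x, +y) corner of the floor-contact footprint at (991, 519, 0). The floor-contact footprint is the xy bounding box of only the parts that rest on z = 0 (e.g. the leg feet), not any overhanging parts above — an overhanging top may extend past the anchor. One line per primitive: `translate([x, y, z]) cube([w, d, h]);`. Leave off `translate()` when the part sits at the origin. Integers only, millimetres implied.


translate([166, 217, 0]) cube([24, 302, 1475]);
translate([967, 217, 0]) cube([24, 302, 1475]);
translate([190, 217, 0]) cube([777, 302, 20]);
translate([190, 217, 351]) cube([777, 302, 20]);
translate([190, 217, 702]) cube([777, 302, 20]);
translate([190, 217, 1053]) cube([777, 302, 20]);
translate([190, 217, 1404]) cube([777, 302, 20]);


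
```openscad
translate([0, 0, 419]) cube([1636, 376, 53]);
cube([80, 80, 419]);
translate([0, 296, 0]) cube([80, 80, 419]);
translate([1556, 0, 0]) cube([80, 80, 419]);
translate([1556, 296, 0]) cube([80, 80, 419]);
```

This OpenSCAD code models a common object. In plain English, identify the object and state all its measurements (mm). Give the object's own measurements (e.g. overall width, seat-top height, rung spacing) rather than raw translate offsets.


A long wooden bench with a 1636 mm (x) × 376 mm (y) seat, 53 mm thick, its top surface 472 mm above the floor. Four 80 mm square legs at the seat corners, flush with the edges, run from z = 0 to the seat underside.


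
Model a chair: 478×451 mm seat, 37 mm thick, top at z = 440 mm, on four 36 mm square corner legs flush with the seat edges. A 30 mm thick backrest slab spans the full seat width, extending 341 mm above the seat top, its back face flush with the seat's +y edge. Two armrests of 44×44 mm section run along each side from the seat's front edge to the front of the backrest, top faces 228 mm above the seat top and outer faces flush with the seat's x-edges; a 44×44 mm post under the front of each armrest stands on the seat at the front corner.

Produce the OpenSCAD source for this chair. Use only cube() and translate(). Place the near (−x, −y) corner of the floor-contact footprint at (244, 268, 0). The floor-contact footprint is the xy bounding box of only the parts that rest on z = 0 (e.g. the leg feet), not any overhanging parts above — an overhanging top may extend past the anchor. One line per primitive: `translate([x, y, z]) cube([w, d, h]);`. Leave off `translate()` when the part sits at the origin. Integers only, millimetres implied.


translate([244, 268, 403]) cube([478, 451, 37]);
translate([244, 268, 0]) cube([36, 36, 403]);
translate([686, 268, 0]) cube([36, 36, 403]);
translate([244, 683, 0]) cube([36, 36, 403]);
translate([686, 683, 0]) cube([36, 36, 403]);
translate([244, 689, 440]) cube([478, 30, 341]);
translate([244, 268, 624]) cube([44, 421, 44]);
translate([678, 268, 624]) cube([44, 421, 44]);
translate([244, 268, 440]) cube([44, 44, 184]);
translate([678, 268, 440]) cube([44, 44, 184]);


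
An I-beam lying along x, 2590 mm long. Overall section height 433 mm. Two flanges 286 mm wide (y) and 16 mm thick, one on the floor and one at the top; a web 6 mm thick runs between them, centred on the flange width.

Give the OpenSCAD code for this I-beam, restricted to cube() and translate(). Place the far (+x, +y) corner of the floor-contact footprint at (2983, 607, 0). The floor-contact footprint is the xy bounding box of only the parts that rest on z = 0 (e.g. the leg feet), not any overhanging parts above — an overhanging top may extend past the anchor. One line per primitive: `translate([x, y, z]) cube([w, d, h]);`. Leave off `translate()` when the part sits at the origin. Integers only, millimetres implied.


translate([393, 321, 0]) cube([2590, 286, 16]);
translate([393, 461, 16]) cube([2590, 6, 401]);
translate([393, 321, 417]) cube([2590, 286, 16]);


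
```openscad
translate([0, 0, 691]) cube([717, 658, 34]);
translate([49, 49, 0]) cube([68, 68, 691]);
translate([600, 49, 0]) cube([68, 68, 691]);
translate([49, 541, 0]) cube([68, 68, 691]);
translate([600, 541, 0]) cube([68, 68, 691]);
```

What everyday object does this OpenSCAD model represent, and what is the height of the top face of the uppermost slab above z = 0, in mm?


A table. The table height is 725 mm.

A 717×658×34 slab sits at z = 691 on four 68 mm square posts — a table. The top surface is at 691 + 34 = 725 mm.


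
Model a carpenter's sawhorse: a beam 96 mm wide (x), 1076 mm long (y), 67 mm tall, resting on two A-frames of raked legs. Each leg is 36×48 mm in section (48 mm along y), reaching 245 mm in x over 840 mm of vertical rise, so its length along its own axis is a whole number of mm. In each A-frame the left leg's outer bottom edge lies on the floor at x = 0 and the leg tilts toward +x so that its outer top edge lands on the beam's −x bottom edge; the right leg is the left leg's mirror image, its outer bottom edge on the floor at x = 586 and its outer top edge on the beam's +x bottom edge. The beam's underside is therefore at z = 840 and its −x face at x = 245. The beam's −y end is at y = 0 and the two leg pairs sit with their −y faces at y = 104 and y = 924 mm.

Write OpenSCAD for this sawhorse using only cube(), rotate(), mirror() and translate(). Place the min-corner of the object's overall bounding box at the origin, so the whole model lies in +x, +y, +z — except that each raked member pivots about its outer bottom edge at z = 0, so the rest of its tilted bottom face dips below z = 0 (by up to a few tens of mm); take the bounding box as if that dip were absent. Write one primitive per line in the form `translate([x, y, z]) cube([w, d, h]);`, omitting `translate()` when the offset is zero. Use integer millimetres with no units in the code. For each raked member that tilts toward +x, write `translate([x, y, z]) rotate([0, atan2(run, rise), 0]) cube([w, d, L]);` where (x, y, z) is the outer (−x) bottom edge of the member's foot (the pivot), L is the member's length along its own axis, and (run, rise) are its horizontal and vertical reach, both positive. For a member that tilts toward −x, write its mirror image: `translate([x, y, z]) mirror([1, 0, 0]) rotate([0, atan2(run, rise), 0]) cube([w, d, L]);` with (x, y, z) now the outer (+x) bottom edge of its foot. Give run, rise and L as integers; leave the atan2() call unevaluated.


translate([245, 0, 840]) cube([96, 1076, 67]);
translate([0, 104, 0]) rotate([0, atan2(245, 840), 0]) cube([36, 48, 875]);
translate([586, 104, 0]) mirror([1, 0, 0]) rotate([0, atan2(245, 840), 0]) cube([36, 48, 875]);
translate([0, 924, 0]) rotate([0, atan2(245, 840), 0]) cube([36, 48, 875]);
translate([586, 924, 0]) mirror([1, 0, 0]) rotate([0, atan2(245, 840), 0]) cube([36, 48, 875]);


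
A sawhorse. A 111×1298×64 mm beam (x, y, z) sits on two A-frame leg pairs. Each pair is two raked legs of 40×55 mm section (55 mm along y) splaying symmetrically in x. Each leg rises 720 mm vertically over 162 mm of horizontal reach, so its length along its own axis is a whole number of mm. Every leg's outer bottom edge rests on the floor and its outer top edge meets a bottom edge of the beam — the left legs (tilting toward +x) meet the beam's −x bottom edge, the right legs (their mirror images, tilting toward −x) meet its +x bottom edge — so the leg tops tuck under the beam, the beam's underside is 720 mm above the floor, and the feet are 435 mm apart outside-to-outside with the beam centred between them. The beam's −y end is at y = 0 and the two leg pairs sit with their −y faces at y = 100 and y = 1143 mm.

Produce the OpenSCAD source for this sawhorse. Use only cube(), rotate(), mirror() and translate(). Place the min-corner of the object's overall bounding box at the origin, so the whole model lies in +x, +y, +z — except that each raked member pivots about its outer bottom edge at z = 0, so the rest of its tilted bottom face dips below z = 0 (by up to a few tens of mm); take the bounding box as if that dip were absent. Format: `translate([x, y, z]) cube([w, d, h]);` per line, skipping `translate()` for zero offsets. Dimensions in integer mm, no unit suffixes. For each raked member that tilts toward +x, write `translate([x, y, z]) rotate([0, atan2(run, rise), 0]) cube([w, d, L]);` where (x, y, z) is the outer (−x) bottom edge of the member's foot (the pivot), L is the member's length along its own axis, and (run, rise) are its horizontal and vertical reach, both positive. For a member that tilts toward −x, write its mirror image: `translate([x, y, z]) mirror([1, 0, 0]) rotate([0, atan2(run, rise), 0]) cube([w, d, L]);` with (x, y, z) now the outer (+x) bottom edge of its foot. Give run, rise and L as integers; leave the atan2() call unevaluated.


translate([162, 0, 720]) cube([111, 1298, 64]);
translate([0, 100, 0]) rotate([0, atan2(162, 720), 0]) cube([40, 55, 738]);
translate([435, 100, 0]) mirror([1, 0, 0]) rotate([0, atan2(162, 720), 0]) cube([40, 55, 738]);
translate([0, 1143, 0]) rotate([0, atan2(162, 720), 0]) cube([40, 55, 738]);
translate([435, 1143, 0]) mirror([1, 0, 0]) rotate([0, atan2(162, 720), 0]) cube([40, 55, 738]);


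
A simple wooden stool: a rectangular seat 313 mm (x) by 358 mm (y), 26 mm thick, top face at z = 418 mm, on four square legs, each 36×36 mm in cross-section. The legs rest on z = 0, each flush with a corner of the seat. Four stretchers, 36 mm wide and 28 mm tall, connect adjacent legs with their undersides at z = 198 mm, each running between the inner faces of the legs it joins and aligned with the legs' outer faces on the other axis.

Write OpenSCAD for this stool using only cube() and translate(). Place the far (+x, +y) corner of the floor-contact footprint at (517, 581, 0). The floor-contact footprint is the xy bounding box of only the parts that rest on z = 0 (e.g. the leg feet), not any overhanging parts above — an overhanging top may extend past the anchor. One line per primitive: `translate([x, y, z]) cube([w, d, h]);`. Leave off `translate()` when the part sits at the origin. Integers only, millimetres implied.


// leg_h = 418 - 26 = 392
// stretcher span = 313 - 2*36 = 241
translate([204, 223, 392]) cube([313, 358, 26]);
translate([204, 223, 0]) cube([36, 36, 392]);
translate([481, 223, 0]) cube([36, 36, 392]);
translate([204, 545, 0]) cube([36, 36, 392]);
translate([481, 545, 0]) cube([36, 36, 392]);
translate([240, 223, 198]) cube([241, 36, 28]);
translate([240, 545, 198]) cube([241, 36, 28]);
translate([204, 259, 198]) cube([36, 286, 28]);
translate([481, 259, 198]) cube([36, 286, 28]);


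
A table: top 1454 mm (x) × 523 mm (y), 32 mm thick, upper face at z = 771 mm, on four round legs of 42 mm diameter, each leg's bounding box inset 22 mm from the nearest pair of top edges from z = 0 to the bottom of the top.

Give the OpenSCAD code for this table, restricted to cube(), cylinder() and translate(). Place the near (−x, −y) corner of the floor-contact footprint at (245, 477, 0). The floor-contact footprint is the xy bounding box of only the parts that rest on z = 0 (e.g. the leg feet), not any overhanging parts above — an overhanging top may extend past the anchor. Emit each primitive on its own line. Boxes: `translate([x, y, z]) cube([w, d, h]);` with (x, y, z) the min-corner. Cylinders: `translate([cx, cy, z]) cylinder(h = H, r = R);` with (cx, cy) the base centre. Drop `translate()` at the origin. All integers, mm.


// leg_h = 771 - 32 = 739
translate([223, 455, 739]) cube([1454, 523, 32]);
translate([266, 498, 0]) cylinder(h = 739, r = 21);
translate([1634, 498, 0]) cylinder(h = 739, r = 21);
translate([266, 935, 0]) cylinder(h = 739, r = 21);
translate([1634, 935, 0]) cylinder(h = 739, r = 21);


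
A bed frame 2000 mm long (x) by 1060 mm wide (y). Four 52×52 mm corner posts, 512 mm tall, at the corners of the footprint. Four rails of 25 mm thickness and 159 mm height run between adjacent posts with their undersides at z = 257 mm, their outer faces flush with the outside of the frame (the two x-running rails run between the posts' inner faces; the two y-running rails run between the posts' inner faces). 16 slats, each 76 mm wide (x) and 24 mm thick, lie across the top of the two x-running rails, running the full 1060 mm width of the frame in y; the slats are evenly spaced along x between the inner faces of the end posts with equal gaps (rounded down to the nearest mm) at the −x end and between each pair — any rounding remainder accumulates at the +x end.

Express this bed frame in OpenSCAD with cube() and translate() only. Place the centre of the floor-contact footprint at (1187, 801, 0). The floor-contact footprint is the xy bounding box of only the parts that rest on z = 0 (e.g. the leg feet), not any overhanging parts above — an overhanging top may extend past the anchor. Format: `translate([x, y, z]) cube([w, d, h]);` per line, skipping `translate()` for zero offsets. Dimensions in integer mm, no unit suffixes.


// slat z = rail_z + rail_h = 257 + 159 = 416
// slat gap = ⌊(1896 − 16·76) / 17⌋ = 40
translate([187, 271, 0]) cube([52, 52, 512]);
translate([187, 1279, 0]) cube([52, 52, 512]);
translate([2135, 271, 0]) cube([52, 52, 512]);
translate([2135, 1279, 0]) cube([52, 52, 512]);
translate([239, 271, 257]) cube([1896, 25, 159]);
translate([239, 1306, 257]) cube([1896, 25, 159]);
translate([187, 323, 257]) cube([25, 956, 159]);
translate([2162, 323, 257]) cube([25, 956, 159]);
translate([279, 271, 416]) cube([76, 1060, 24]);
translate([395, 271, 416]) cube([76, 1060, 24]);
translate([511, 271, 416]) cube([76, 1060, 24]);
translate([627, 271, 416]) cube([76, 1060, 24]);
translate([743, 271, 416]) cube([76, 1060, 24]);
translate([859, 271, 416]) cube([76, 1060, 24]);
translate([975, 271, 416]) cube([76, 1060, 24]);
translate([1091, 271, 416]) cube([76, 1060, 24]);
translate([1207, 271, 416]) cube([76, 1060, 24]);
translate([1323, 271, 416]) cube([76, 1060, 24]);
translate([1439, 271, 416]) cube([76, 1060, 24]);
translate([1555, 271, 416]) cube([76, 1060, 24]);
translate([1671, 271, 416]) cube([76, 1060, 24]);
translate([1787, 271, 416]) cube([76, 1060, 24]);
translate([1903, 271, 416]) cube([76, 1060, 24]);
translate([2019, 271, 416]) cube([76, 1060, 24]);


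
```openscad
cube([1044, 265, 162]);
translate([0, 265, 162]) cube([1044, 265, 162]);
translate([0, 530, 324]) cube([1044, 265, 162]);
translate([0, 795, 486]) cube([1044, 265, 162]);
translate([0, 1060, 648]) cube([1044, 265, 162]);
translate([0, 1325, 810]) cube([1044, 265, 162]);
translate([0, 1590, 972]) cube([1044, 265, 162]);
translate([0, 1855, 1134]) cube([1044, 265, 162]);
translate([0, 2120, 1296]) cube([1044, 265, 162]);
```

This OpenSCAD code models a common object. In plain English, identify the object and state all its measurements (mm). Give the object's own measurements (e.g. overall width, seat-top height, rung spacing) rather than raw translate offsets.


A straight staircase of 9 solid steps. Each step is 1044 mm wide (x), 265 mm deep (y, the going) and 162 mm tall (the rise). The first step rests on the floor; each subsequent step sits one going further in +y and one rise higher in +z, directly behind and above the previous step with no overlap.


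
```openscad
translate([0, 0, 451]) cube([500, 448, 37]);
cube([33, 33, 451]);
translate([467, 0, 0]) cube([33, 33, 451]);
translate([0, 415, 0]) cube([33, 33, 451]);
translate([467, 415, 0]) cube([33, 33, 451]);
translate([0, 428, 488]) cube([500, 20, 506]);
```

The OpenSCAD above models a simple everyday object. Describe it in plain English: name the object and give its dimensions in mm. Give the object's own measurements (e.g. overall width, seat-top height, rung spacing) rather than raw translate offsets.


A chair. The seat is a 500×448×37 mm slab with its top at z = 488 mm, on four 33×33 mm corner legs (flush with the seat edges, standing on z = 0). A flat backrest 20 mm thick, 506 mm tall, spans the full seat width and rises from the seat top along its +y edge, rear face flush with the rear of the seat.


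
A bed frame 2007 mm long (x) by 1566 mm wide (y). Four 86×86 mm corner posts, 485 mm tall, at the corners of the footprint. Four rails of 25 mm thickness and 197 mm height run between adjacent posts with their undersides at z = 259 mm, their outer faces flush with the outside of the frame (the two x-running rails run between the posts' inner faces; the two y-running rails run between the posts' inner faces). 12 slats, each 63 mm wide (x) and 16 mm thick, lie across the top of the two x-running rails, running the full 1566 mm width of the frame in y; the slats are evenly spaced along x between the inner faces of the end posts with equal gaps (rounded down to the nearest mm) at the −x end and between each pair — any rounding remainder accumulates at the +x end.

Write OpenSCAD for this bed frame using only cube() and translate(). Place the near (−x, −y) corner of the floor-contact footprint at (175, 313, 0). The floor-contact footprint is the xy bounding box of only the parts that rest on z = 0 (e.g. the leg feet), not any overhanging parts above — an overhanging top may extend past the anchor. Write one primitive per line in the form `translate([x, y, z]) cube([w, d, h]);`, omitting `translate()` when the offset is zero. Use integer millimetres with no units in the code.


translate([175, 313, 0]) cube([86, 86, 485]);
translate([175, 1793, 0]) cube([86, 86, 485]);
translate([2096, 313, 0]) cube([86, 86, 485]);
translate([2096, 1793, 0]) cube([86, 86, 485]);
translate([261, 313, 259]) cube([1835, 25, 197]);
translate([261, 1854, 259]) cube([1835, 25, 197]);
translate([175, 399, 259]) cube([25, 1394, 197]);
translate([2157, 399, 259]) cube([25, 1394, 197]);
translate([344, 313, 456]) cube([63, 1566, 16]);
translate([490, 313, 456]) cube([63, 1566, 16]);
translate([636, 313, 456]) cube([63, 1566, 16]);
translate([782, 313, 456]) cube([63, 1566, 16]);
translate([928, 313, 456]) cube([63, 1566, 16]);
translate([1074, 313, 456]) cube([63, 1566, 16]);
translate([1220, 313, 456]) cube([63, 1566, 16]);
translate([1366, 313, 456]) cube([63, 1566, 16]);
translate([1512, 313, 456]) cube([63, 1566, 16]);
translate([1658, 313, 456]) cube([63, 1566, 16]);
translate([1804, 313, 456]) cube([63, 1566, 16]);
translate([1950, 313, 456]) cube([63, 1566, 16]);


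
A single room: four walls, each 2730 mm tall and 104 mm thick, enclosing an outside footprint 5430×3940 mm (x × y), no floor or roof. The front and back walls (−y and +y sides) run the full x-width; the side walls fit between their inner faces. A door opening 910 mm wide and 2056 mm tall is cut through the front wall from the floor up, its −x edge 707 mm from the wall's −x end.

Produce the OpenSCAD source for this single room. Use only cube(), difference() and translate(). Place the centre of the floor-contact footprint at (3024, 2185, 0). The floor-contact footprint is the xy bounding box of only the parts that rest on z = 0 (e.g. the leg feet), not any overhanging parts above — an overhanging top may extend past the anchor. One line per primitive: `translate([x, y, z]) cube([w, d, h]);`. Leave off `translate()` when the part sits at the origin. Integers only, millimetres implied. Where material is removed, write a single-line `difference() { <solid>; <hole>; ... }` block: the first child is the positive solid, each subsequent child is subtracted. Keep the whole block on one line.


difference() { translate([309, 215, 0]) cube([5430, 104, 2730]); translate([1016, 215, 0]) cube([910, 104, 2056]); }
translate([309, 4051, 0]) cube([5430, 104, 2730]);
translate([309, 319, 0]) cube([104, 3732, 2730]);
translate([5635, 319, 0]) cube([104, 3732, 2730]);


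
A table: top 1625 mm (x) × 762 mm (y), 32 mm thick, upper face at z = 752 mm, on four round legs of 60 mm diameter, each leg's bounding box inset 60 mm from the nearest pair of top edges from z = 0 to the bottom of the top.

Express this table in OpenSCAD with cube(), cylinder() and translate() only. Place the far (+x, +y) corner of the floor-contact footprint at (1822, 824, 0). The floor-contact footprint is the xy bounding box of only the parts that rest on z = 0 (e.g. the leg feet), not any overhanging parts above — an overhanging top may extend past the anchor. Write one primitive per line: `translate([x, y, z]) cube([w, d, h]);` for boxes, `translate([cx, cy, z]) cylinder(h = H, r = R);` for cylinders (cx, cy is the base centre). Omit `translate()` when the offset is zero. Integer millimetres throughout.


// leg_h = 752 - 32 = 720
translate([257, 122, 720]) cube([1625, 762, 32]);
translate([347, 212, 0]) cylinder(h = 720, r = 30);
translate([1792, 212, 0]) cylinder(h = 720, r = 30);
translate([347, 794, 0]) cylinder(h = 720, r = 30);
translate([1792, 794, 0]) cylinder(h = 720, r = 30);


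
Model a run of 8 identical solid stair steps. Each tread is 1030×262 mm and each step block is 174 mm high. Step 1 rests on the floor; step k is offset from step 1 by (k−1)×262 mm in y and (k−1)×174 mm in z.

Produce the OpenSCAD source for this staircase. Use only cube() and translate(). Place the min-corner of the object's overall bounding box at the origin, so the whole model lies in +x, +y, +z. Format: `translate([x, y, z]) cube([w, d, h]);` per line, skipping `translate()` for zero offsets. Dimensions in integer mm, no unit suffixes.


cube([1030, 262, 174]);
translate([0, 262, 174]) cube([1030, 262, 174]);
translate([0, 524, 348]) cube([1030, 262, 174]);
translate([0, 786, 522]) cube([1030, 262, 174]);
translate([0, 1048, 696]) cube([1030, 262, 174]);
translate([0, 1310, 870]) cube([1030, 262, 174]);
translate([0, 1572, 1044]) cube([1030, 262, 174]);
translate([0, 1834, 1218]) cube([1030, 262, 174]);


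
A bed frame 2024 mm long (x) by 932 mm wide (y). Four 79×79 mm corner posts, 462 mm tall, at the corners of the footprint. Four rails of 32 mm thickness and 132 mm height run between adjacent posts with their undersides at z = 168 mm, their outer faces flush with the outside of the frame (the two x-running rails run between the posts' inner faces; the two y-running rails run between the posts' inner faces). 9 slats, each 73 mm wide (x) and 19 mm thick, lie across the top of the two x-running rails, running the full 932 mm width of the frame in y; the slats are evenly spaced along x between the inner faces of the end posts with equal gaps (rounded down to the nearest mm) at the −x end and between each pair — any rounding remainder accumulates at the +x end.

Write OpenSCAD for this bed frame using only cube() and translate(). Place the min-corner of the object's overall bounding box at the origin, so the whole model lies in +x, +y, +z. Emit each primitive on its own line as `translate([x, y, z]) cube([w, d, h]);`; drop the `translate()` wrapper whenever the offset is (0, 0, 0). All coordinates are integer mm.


cube([79, 79, 462]);
translate([0, 853, 0]) cube([79, 79, 462]);
translate([1945, 0, 0]) cube([79, 79, 462]);
translate([1945, 853, 0]) cube([79, 79, 462]);
translate([79, 0, 168]) cube([1866, 32, 132]);
translate([79, 900, 168]) cube([1866, 32, 132]);
translate([0, 79, 168]) cube([32, 774, 132]);
translate([1992, 79, 168]) cube([32, 774, 132]);
translate([199, 0, 300]) cube([73, 932, 19]);
translate([392, 0, 300]) cube([73, 932, 19]);
translate([585, 0, 300]) cube([73, 932, 19]);
translate([778, 0, 300]) cube([73, 932, 19]);
translate([971, 0, 300]) cube([73, 932, 19]);
translate([1164, 0, 300]) cube([73, 932, 19]);
translate([1357, 0, 300]) cube([73, 932, 19]);
translate([1550, 0, 300]) cube([73, 932, 19]);
translate([1743, 0, 300]) cube([73, 932, 19]);


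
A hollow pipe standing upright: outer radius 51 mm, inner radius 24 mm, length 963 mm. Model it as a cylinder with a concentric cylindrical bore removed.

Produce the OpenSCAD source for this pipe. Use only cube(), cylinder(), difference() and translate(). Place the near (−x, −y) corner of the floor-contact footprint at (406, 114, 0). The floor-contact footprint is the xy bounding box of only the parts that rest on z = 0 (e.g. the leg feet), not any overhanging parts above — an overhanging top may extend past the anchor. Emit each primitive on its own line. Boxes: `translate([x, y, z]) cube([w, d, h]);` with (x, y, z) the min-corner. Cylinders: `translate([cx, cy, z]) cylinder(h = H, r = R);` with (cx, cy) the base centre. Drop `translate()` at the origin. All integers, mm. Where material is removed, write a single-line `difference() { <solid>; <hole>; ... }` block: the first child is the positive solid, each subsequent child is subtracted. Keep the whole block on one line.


difference() { translate([457, 165, 0]) cylinder(h = 963, r = 51); translate([457, 165, 0]) cylinder(h = 963, r = 24); }


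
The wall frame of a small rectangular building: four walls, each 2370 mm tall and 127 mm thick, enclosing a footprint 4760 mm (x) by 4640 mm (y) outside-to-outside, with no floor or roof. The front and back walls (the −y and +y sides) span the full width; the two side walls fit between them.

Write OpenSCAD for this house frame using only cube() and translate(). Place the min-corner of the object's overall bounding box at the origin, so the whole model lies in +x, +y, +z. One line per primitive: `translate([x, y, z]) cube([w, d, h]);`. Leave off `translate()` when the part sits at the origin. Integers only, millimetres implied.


cube([4760, 127, 2370]);
translate([0, 4513, 0]) cube([4760, 127, 2370]);
translate([0, 127, 0]) cube([127, 4386, 2370]);
translate([4633, 127, 0]) cube([127, 4386, 2370]);


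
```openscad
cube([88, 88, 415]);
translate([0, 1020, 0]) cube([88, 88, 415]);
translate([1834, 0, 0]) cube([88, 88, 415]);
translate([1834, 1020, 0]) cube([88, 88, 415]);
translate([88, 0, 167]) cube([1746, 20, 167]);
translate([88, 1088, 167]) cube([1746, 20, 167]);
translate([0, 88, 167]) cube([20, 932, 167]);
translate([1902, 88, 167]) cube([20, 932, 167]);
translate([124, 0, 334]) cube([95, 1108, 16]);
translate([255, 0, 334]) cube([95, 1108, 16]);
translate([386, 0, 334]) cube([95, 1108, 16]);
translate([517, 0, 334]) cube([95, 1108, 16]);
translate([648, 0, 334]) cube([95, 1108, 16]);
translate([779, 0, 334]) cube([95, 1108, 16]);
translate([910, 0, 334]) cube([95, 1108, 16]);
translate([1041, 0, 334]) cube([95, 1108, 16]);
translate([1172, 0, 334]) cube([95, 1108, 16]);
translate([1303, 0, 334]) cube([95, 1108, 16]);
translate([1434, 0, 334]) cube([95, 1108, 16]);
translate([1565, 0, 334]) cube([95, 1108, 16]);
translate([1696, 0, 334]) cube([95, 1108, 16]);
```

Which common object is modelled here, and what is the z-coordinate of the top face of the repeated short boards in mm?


A bed frame. The slat-top height is 350 mm.

Four posts, four rails, and a row of slats — a bed frame. Slats sit on the rails at z = 167 + 167 = 334; with slat thickness 16, the top is 350 mm.


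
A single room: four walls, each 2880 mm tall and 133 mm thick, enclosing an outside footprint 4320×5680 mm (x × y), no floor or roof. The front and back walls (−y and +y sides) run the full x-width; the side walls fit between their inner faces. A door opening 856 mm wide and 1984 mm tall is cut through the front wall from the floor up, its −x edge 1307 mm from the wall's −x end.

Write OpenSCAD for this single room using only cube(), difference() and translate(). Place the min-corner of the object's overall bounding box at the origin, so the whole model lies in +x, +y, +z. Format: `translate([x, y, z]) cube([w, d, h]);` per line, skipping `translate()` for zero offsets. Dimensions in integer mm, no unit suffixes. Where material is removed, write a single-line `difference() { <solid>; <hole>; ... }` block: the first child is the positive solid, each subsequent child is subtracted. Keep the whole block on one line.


difference() { cube([4320, 133, 2880]); translate([1307, 0, 0]) cube([856, 133, 1984]); }
translate([0, 5547, 0]) cube([4320, 133, 2880]);
translate([0, 133, 0]) cube([133, 5414, 2880]);
translate([4187, 133, 0]) cube([133, 5414, 2880]);


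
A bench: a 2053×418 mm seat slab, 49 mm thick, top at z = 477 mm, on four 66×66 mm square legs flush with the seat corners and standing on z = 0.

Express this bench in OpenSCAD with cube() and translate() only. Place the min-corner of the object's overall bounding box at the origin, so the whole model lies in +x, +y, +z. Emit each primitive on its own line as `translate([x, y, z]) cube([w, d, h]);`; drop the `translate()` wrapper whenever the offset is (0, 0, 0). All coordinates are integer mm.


translate([0, 0, 428]) cube([2053, 418, 49]);
cube([66, 66, 428]);
translate([0, 352, 0]) cube([66, 66, 428]);
translate([1987, 0, 0]) cube([66, 66, 428]);
translate([1987, 352, 0]) cube([66, 66, 428]);


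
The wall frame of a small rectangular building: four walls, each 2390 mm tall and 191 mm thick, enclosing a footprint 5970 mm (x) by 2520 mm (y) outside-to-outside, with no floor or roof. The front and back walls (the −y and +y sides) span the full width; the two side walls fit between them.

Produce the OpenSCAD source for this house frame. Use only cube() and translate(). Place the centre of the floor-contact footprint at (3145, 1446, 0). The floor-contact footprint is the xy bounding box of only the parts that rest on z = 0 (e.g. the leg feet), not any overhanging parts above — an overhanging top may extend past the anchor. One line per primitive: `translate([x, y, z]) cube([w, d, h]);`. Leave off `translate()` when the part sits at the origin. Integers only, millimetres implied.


translate([160, 186, 0]) cube([5970, 191, 2390]);
translate([160, 2515, 0]) cube([5970, 191, 2390]);
translate([160, 377, 0]) cube([191, 2138, 2390]);
translate([5939, 377, 0]) cube([191, 2138, 2390]);


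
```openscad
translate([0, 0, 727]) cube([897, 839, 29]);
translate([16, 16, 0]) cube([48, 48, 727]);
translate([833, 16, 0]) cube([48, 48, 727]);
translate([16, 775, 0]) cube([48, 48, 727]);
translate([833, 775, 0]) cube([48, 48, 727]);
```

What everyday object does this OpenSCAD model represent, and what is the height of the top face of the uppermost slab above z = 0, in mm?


A table. The table height is 756 mm.

A 897×839×29 slab sits at z = 727 on four 48 mm square posts — a table. The top surface is at 727 + 29 = 756 mm.


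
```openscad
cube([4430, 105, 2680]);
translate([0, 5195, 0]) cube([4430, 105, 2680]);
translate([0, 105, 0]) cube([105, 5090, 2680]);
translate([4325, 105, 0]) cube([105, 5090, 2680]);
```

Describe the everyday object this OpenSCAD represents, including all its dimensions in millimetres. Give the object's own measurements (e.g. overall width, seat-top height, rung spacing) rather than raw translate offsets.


The wall frame of a small rectangular building: four walls, each 2680 mm tall and 105 mm thick, enclosing a footprint 4430 mm (x) by 5300 mm (y) outside-to-outside, with no floor or roof. The front and back walls (the −y and +y sides) span the full width; the two side walls fit between them.


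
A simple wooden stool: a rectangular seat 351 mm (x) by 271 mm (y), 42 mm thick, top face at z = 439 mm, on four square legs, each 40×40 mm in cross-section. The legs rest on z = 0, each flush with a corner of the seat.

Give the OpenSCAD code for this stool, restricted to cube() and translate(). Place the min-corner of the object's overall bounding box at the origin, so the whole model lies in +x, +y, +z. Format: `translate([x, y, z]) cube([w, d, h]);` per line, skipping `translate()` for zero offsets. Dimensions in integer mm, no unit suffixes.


// leg_h = 439 - 42 = 397
translate([0, 0, 397]) cube([351, 271, 42]);
cube([40, 40, 397]);
translate([311, 0, 0]) cube([40, 40, 397]);
translate([0, 231, 0]) cube([40, 40, 397]);
translate([311, 231, 0]) cube([40, 40, 397]);


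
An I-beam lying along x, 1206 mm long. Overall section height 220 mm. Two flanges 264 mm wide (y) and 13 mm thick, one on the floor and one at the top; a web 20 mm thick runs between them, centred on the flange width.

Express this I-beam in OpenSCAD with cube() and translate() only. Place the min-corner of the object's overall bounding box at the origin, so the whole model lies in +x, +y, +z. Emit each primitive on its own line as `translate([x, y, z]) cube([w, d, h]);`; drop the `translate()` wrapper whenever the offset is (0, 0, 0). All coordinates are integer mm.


cube([1206, 264, 13]);
translate([0, 122, 13]) cube([1206, 20, 194]);
translate([0, 0, 207]) cube([1206, 264, 13]);


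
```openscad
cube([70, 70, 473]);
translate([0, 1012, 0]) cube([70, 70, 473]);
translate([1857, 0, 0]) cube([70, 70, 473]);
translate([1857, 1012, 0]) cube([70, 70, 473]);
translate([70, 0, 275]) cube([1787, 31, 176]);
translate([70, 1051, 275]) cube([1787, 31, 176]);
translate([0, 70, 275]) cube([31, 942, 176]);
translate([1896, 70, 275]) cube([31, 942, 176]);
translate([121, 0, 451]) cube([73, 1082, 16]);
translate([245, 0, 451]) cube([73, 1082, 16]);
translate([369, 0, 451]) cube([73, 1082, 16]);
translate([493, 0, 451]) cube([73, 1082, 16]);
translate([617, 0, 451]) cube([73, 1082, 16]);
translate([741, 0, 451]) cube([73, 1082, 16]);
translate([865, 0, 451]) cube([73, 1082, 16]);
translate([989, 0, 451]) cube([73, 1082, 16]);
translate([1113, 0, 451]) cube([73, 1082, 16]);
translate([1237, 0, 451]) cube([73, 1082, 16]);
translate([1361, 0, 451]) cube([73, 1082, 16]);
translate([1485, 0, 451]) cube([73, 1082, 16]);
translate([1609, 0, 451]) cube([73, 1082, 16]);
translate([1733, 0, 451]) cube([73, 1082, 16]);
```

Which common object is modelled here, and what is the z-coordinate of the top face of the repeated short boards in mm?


A bed frame. The slat-top height is 467 mm.

Four posts, four rails, and a row of slats — a bed frame. Slats sit on the rails at z = 275 + 176 = 451; with slat thickness 16, the top is 467 mm.


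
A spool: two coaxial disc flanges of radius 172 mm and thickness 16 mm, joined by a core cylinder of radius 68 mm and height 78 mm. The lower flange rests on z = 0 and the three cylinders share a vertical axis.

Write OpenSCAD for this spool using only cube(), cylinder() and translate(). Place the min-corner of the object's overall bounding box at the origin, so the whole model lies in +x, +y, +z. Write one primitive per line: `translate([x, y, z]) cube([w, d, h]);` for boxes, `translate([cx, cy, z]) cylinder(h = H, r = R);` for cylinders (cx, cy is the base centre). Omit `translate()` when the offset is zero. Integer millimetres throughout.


translate([172, 172, 0]) cylinder(h = 16, r = 172);
translate([172, 172, 16]) cylinder(h = 78, r = 68);
translate([172, 172, 94]) cylinder(h = 16, r = 172);


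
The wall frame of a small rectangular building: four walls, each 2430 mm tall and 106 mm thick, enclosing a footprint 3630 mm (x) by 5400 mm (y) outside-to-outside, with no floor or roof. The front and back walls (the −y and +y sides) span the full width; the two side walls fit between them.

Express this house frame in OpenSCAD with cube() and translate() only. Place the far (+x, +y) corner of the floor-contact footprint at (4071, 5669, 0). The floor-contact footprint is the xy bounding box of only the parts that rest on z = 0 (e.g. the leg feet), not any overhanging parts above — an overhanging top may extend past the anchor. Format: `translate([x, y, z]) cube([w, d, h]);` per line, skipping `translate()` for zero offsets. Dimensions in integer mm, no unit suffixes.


translate([441, 269, 0]) cube([3630, 106, 2430]);
translate([441, 5563, 0]) cube([3630, 106, 2430]);
translate([441, 375, 0]) cube([106, 5188, 2430]);
translate([3965, 375, 0]) cube([106, 5188, 2430]);


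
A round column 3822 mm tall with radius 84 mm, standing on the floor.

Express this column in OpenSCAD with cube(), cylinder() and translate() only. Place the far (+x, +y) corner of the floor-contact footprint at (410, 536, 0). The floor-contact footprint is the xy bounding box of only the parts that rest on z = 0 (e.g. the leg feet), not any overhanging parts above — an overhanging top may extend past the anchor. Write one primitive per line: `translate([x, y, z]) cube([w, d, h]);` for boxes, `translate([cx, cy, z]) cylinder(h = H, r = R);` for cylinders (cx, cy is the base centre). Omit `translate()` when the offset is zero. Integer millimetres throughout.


translate([326, 452, 0]) cylinder(h = 3822, r = 84);


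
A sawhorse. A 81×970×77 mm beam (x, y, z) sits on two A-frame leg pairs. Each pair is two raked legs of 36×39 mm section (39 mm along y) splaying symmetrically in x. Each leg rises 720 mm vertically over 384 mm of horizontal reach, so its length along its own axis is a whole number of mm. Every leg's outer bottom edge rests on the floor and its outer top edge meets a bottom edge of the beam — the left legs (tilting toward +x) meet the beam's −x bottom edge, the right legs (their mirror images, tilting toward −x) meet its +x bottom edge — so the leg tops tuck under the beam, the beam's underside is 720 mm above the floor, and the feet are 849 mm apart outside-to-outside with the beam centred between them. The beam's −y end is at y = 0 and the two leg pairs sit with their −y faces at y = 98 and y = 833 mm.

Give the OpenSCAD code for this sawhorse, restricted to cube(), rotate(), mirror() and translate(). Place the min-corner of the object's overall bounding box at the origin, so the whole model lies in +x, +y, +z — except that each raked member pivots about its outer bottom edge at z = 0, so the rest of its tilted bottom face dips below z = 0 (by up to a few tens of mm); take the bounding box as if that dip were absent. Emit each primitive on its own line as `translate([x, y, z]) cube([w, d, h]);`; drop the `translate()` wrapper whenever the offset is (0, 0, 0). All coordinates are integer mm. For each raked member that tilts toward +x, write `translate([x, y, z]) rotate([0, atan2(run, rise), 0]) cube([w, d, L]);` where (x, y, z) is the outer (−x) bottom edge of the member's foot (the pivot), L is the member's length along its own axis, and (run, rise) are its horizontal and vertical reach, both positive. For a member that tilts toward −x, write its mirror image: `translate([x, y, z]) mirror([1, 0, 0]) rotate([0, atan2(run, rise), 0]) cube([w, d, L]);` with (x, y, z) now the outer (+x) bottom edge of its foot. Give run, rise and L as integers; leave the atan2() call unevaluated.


translate([384, 0, 720]) cube([81, 970, 77]);
translate([0, 98, 0]) rotate([0, atan2(384, 720), 0]) cube([36, 39, 816]);
translate([849, 98, 0]) mirror([1, 0, 0]) rotate([0, atan2(384, 720), 0]) cube([36, 39, 816]);
translate([0, 833, 0]) rotate([0, atan2(384, 720), 0]) cube([36, 39, 816]);
translate([849, 833, 0]) mirror([1, 0, 0]) rotate([0, atan2(384, 720), 0]) cube([36, 39, 816]);


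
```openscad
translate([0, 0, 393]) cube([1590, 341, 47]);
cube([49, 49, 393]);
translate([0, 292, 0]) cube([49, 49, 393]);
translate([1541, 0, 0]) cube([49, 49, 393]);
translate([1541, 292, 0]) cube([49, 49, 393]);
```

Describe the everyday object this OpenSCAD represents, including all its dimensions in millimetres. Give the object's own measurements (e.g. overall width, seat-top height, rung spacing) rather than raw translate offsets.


A bench: a 1590×341 mm seat slab, 47 mm thick, top at z = 440 mm, on four 49×49 mm square legs flush with the seat corners and standing on z = 0.
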